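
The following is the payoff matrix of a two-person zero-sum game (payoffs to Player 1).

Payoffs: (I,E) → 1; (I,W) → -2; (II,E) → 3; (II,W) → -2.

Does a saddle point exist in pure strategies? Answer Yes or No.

Row minima: I → -2, II → -2; maximin = -2.
Column maxima: E → 3, W → -2; minimax = -2.
maximin = minimax = -2, so a saddle point exists.

Yes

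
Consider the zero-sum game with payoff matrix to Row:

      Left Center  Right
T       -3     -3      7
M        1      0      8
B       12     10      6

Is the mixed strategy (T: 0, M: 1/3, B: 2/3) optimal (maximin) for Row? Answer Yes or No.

Against Left this mix gives (1/3)·1 + (2/3)·12 = 25/3.
Against Center this mix gives (1/3)·0 + (2/3)·10 = 20/3.
Against Right this mix gives (1/3)·8 + (2/3)·6 = 20/3.
All of Column's active replies (Center, Right) yield 20/3, and no column does worse for Row. The mix makes Column indifferent and guarantees 20/3, so it is optimal.

Yes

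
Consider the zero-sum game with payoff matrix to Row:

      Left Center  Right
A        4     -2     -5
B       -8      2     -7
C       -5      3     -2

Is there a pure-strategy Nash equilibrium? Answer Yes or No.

No

Row minima: A → -5, B → -8, C → -5; maximin = -5.
Column maxima: Left → 4, Center → 3, Right → -2; minimax = -2.
-5 ≠ -2, so no pure-strategy equilibrium exists.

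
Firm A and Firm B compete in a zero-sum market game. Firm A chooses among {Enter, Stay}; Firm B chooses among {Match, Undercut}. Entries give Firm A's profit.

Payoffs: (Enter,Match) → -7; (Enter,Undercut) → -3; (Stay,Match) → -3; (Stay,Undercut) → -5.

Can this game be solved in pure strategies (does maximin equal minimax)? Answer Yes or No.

No

Row minima: Enter → -7, Stay → -5; maximin = -5.
Column maxima: Match → -3, Undercut → -3; minimax = -3.
-5 ≠ -3, so no pure-strategy equilibrium exists.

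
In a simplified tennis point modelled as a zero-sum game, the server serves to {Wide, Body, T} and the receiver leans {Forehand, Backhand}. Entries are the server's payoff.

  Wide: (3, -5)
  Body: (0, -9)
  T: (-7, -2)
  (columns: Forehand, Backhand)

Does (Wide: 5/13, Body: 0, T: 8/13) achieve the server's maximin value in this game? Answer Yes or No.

Yes

Against Forehand this mix gives (5/13)·3 + (8/13)·(-7) = -41/13.
Against Backhand this mix gives (5/13)·(-5) + (8/13)·(-2) = -41/13.
All of the receiver's active replies (Forehand, Backhand) yield -41/13, and no column does worse for the server. The mix makes the receiver indifferent and guarantees -41/13, so it is optimal.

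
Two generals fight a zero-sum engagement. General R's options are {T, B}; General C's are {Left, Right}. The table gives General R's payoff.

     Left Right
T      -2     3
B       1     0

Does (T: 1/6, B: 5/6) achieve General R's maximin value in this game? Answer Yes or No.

Against Left this mix gives (1/6)·(-2) + (5/6)·1 = 1/2.
Against Right this mix gives (1/6)·3 + (5/6)·0 = 1/2.
All of General C's active replies (Left, Right) yield 1/2, and no column does worse for General R. The mix makes General C indifferent and guarantees 1/2, so it is optimal.

Yes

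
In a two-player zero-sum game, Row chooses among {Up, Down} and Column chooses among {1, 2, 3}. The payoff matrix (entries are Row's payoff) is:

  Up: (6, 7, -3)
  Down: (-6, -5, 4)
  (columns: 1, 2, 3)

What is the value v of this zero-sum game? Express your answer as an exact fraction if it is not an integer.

6/19

Row minima: Up → -3, Down → -6; maximin = -3.
Column maxima: 1 → 6, 2 → 7, 3 → 4; minimax = 4.
-3 ≠ 4, so there is no saddle point; optimal play is mixed.
2 is strictly dominated by 1 (it gives Row strictly more in every row), so Column never plays it.
On the remaining 2×2 (Up, Down vs 1, 3):
Let Row play Up with probability p. Expected payoff against 1: 6p + (-6)(1−p) = 12p − 6; against 3: (-3)p + 4(1−p) = −7p + 4.
Setting these equal: 12p − 6 = −7p + 4 ⇒ 19p = 10 ⇒ p = 10/19, and the value is (12)·(10/19) − 6 = 6/19.
For Column: with q = P(1), equating Up's and Down's payoffs gives 9q − 3 = −10q + 4 ⇒ q = 7/19.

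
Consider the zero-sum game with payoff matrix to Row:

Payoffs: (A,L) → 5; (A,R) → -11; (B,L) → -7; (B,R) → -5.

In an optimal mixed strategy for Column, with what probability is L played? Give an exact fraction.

Row minima: A → -11, B → -7; maximin = -7.
Column maxima: L → 5, R → -5; minimax = -5.
-7 ≠ -5, so there is no saddle point; optimal play is mixed.
Let Row play A with probability p. Expected payoff against L: 5p + (-7)(1−p) = 12p − 7; against R: (-11)p + (-5)(1−p) = −6p − 5.
Setting these equal: 12p − 7 = −6p − 5 ⇒ 18p = 2 ⇒ p = 1/9, and the value is (12)·(1/9) − 7 = -17/3.
For Column: with q = P(L), equating A's and B's payoffs gives 16q − 11 = −2q − 5 ⇒ q = 1/3.

1/3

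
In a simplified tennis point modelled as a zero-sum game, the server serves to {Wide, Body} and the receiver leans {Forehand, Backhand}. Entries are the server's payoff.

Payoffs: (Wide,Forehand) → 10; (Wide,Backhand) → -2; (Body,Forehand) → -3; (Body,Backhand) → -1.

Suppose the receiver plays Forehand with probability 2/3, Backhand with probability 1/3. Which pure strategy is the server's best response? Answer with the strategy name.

Expected payoff of Wide: (2/3)·10 + (1/3)·(-2) = 6.
Expected payoff of Body: (2/3)·(-3) + (1/3)·(-1) = -7/3.
The largest is 6, so the server's best response is Wide.

Wide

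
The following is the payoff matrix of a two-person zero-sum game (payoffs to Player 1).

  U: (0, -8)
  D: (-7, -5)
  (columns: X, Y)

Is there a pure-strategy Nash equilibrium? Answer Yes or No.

Row minima: U → -8, D → -7; maximin = -7.
Column maxima: X → 0, Y → -5; minimax = -5.
-7 ≠ -5, so no pure-strategy equilibrium exists.

No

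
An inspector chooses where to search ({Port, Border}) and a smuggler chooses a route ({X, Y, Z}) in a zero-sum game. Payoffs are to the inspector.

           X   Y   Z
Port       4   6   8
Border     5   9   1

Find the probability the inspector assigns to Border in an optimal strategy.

Row minima: Port → 4, Border → 1; maximin = 4.
Column maxima: X → 5, Y → 9, Z → 8; minimax = 5.
4 ≠ 5, so there is no saddle point; optimal play is mixed.
Y is strictly dominated by X (it gives the inspector strictly more in every row), so the smuggler never plays it.
On the remaining 2×2 (Port, Border vs X, Z):
Let the inspector play Port with probability p. Expected payoff against X: 4p + 5(1−p) = −p + 5; against Z: 8p + 1(1−p) = 7p + 1.
Setting these equal: −p + 5 = 7p + 1 ⇒ −8p = -4 ⇒ p = 1/2, and the value is (-1)·(1/2) + 5 = 9/2.
For the smuggler: with q = P(X), equating Port's and Border's payoffs gives −4q + 8 = 4q + 1 ⇒ q = 7/8.

1/2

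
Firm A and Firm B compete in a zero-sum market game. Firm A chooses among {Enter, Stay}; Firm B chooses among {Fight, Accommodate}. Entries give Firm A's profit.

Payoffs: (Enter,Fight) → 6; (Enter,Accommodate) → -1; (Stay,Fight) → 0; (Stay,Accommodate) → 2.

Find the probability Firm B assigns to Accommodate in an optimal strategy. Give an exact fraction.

2/3

Row minima: Enter → -1, Stay → 0; maximin = 0.
Column maxima: Fight → 6, Accommodate → 2; minimax = 2.
0 ≠ 2, so there is no saddle point; optimal play is mixed.
Let Firm A play Enter with probability p. Expected payoff against Fight: 6p + 0(1−p) = 6p; against Accommodate: (-1)p + 2(1−p) = −3p + 2.
Setting these equal: 6p = −3p + 2 ⇒ 9p = 2 ⇒ p = 2/9, and the value is (6)·(2/9) = 4/3.
For Firm B: with q = P(Fight), equating Enter's and Stay's payoffs gives 7q − 1 = −2q + 2 ⇒ q = 1/3.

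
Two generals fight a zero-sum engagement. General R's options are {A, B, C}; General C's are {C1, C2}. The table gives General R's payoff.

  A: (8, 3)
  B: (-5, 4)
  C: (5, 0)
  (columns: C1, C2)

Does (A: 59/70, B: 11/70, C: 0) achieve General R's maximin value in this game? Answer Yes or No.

No

Against C1 this mix gives (59/70)·8 + (11/70)·(-5) = 417/70.
Against C2 this mix gives (59/70)·3 + (11/70)·4 = 221/70.
General C will play C2, holding General R to 221/70. Shifting weight toward the row that does better against C2 would raise this floor (the equalizing mix achieves 47/14 against both C2 and C1), so the proposed strategy is not optimal.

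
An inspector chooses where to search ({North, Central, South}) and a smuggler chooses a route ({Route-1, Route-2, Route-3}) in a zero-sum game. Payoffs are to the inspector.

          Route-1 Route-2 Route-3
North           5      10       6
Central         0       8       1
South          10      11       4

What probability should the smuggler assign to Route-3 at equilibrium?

Row minima: North → 5, Central → 0, South → 4; maximin = 5.
Column maxima: Route-1 → 10, Route-2 → 11, Route-3 → 6; minimax = 6.
5 ≠ 6, so there is no saddle point; optimal play is mixed.
Central is strictly dominated by North, so the inspector never plays it.
Route-2 is strictly dominated by Route-1 (it gives the inspector strictly more in every row), so the smuggler never plays it.
On the remaining 2×2 (North, South vs Route-1, Route-3):
Let the inspector play North with probability p. Expected payoff against Route-1: 5p + 10(1−p) = −5p + 10; against Route-3: 6p + 4(1−p) = 2p + 4.
Setting these equal: −5p + 10 = 2p + 4 ⇒ −7p = -6 ⇒ p = 6/7, and the value is (-5)·(6/7) + 10 = 40/7.
For the smuggler: with q = P(Route-1), equating North's and South's payoffs gives −q + 6 = 6q + 4 ⇒ q = 2/7.

5/7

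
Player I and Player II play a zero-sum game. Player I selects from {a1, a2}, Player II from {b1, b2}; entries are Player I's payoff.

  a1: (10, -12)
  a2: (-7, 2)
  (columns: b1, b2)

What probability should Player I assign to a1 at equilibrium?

9/31

Row minima: a1 → -12, a2 → -7; maximin = -7.
Column maxima: b1 → 10, b2 → 2; minimax = 2.
-7 ≠ 2, so there is no saddle point; optimal play is mixed.
Let Player I play a1 with probability p. Expected payoff against b1: 10p + (-7)(1−p) = 17p − 7; against b2: (-12)p + 2(1−p) = −14p + 2.
Setting these equal: 17p − 7 = −14p + 2 ⇒ 31p = 9 ⇒ p = 9/31, and the value is (17)·(9/31) − 7 = -64/31.
For Player II: with q = P(b1), equating a1's and a2's payoffs gives 22q − 12 = −9q + 2 ⇒ q = 14/31.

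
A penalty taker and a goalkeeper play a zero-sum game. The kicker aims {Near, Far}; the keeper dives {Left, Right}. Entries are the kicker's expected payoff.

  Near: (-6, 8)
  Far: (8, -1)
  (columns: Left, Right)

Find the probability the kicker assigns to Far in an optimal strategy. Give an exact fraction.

14/23

Row minima: Near → -6, Far → -1; maximin = -1.
Column maxima: Left → 8, Right → 8; minimax = 8.
-1 ≠ 8, so there is no saddle point; optimal play is mixed.
Let the kicker play Near with probability p. Expected payoff against Left: (-6)p + 8(1−p) = −14p + 8; against Right: 8p + (-1)(1−p) = 9p − 1.
Setting these equal: −14p + 8 = 9p − 1 ⇒ −23p = -9 ⇒ p = 9/23, and the value is (-14)·(9/23) + 8 = 58/23.
For the keeper: with q = P(Left), equating Near's and Far's payoffs gives −14q + 8 = 9q − 1 ⇒ q = 9/23.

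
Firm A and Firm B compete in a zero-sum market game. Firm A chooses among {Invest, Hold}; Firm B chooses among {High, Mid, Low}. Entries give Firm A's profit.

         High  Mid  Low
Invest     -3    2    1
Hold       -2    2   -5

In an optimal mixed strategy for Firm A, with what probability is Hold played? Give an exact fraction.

Row minima: Invest → -3, Hold → -5; maximin = -3.
Column maxima: High → -2, Mid → 2, Low → 1; minimax = -2.
-3 ≠ -2, so there is no saddle point; optimal play is mixed.
Mid is strictly dominated by High (it gives Firm A strictly more in every row), so Firm B never plays it.
On the remaining 2×2 (Invest, Hold vs High, Low):
Let Firm A play Invest with probability p. Expected payoff against High: (-3)p + (-2)(1−p) = −p − 2; against Low: 1p + (-5)(1−p) = 6p − 5.
Setting these equal: −p − 2 = 6p − 5 ⇒ −7p = -3 ⇒ p = 3/7, and the value is (-1)·(3/7) − 2 = -17/7.
For Firm B: with q = P(High), equating Invest's and Hold's payoffs gives −4q + 1 = 3q − 5 ⇒ q = 6/7.

4/7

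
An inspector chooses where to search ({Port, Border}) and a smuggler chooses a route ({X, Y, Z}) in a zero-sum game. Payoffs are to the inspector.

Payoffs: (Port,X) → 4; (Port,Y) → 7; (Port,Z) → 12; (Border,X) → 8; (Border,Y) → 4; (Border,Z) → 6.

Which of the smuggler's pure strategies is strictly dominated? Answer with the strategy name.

Y holds the inspector's payoff strictly below Z in every row: 7 < 12, 4 < 6.
So Z is strictly dominated for the smuggler.

Z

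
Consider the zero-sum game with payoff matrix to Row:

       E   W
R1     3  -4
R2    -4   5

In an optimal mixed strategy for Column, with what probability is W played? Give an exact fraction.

Row minima: R1 → -4, R2 → -4; maximin = -4.
Column maxima: E → 3, W → 5; minimax = 3.
-4 ≠ 3, so there is no saddle point; optimal play is mixed.
Let Row play R1 with probability p. Expected payoff against E: 3p + (-4)(1−p) = 7p − 4; against W: (-4)p + 5(1−p) = −9p + 5.
Setting these equal: 7p − 4 = −9p + 5 ⇒ 16p = 9 ⇒ p = 9/16, and the value is (7)·(9/16) − 4 = -1/16.
For Column: with q = P(E), equating R1's and R2's payoffs gives 7q − 4 = −9q + 5 ⇒ q = 9/16.

7/16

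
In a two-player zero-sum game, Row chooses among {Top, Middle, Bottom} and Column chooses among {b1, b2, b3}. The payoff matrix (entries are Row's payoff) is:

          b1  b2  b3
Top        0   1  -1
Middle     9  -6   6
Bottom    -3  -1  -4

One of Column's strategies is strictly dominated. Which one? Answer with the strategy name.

b3 holds Row's payoff strictly below b1 in every row: -1 < 0, 6 < 9, -4 < -3.
So b1 is strictly dominated for Column.

b1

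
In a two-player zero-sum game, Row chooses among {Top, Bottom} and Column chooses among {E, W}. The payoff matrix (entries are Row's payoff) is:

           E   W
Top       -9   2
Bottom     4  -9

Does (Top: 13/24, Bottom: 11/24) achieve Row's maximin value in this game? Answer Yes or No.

Against E this mix gives (13/24)·(-9) + (11/24)·4 = -73/24.
Against W this mix gives (13/24)·2 + (11/24)·(-9) = -73/24.
All of Column's active replies (E, W) yield -73/24, and no column does worse for Row. The mix makes Column indifferent and guarantees -73/24, so it is optimal.

Yes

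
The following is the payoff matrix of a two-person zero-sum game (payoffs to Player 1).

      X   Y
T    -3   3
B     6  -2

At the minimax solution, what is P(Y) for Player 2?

Row minima: T → -3, B → -2; maximin = -2.
Column maxima: X → 6, Y → 3; minimax = 3.
-2 ≠ 3, so there is no saddle point; optimal play is mixed.
Let Player 1 play T with probability p. Expected payoff against X: (-3)p + 6(1−p) = −9p + 6; against Y: 3p + (-2)(1−p) = 5p − 2.
Setting these equal: −9p + 6 = 5p − 2 ⇒ −14p = -8 ⇒ p = 4/7, and the value is (-9)·(4/7) + 6 = 6/7.
For Player 2: with q = P(X), equating T's and B's payoffs gives −6q + 3 = 8q − 2 ⇒ q = 5/14.

9/14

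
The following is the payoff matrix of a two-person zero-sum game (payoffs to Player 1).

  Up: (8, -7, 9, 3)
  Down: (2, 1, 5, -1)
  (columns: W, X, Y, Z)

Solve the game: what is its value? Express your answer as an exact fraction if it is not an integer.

-1/3

Row minima: Up → -7, Down → -1; maximin = -1.
Column maxima: W → 8, X → 1, Y → 9, Z → 3; minimax = 1.
-1 ≠ 1, so there is no saddle point; optimal play is mixed.
W is strictly dominated by X (it gives Player 1 strictly more in every row), so Player 2 never plays it.
Y is strictly dominated by X (it gives Player 1 strictly more in every row), so Player 2 never plays it.
On the remaining 2×2 (Up, Down vs X, Z):
Let Player 1 play Up with probability p. Expected payoff against X: (-7)p + 1(1−p) = −8p + 1; against Z: 3p + (-1)(1−p) = 4p − 1.
Setting these equal: −8p + 1 = 4p − 1 ⇒ −12p = -2 ⇒ p = 1/6, and the value is (-8)·(1/6) + 1 = -1/3.
For Player 2: with q = P(X), equating Up's and Down's payoffs gives −10q + 3 = 2q − 1 ⇒ q = 1/3.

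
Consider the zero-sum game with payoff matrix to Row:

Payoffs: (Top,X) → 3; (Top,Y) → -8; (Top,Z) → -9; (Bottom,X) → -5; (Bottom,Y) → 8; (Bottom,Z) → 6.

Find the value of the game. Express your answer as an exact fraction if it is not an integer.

-27/23

Row minima: Top → -9, Bottom → -5; maximin = -5.
Column maxima: X → 3, Y → 8, Z → 6; minimax = 3.
-5 ≠ 3, so there is no saddle point; optimal play is mixed.
Y is strictly dominated by Z (it gives Row strictly more in every row), so Column never plays it.
On the remaining 2×2 (Top, Bottom vs X, Z):
Let Row play Top with probability p. Expected payoff against X: 3p + (-5)(1−p) = 8p − 5; against Z: (-9)p + 6(1−p) = −15p + 6.
Setting these equal: 8p − 5 = −15p + 6 ⇒ 23p = 11 ⇒ p = 11/23, and the value is (8)·(11/23) − 5 = -27/23.
For Column: with q = P(X), equating Top's and Bottom's payoffs gives 12q − 9 = −11q + 6 ⇒ q = 15/23.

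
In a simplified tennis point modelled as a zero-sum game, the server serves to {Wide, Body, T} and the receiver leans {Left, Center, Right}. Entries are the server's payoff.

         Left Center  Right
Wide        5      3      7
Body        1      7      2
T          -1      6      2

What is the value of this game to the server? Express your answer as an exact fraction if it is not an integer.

Row minima: Wide → 3, Body → 1, T → -1; maximin = 3.
Column maxima: Left → 5, Center → 7, Right → 7; minimax = 5.
3 ≠ 5, so there is no saddle point; optimal play is mixed.
Right is strictly dominated by Left (it gives the server strictly more in every row), so the receiver never plays it.
With Right eliminated, T is strictly dominated by Body (Body gives the server strictly more in every remaining column), so the server never plays it.
On the remaining 2×2 (Wide, Body vs Left, Center):
Let the server play Wide with probability p. Expected payoff against Left: 5p + 1(1−p) = 4p + 1; against Center: 3p + 7(1−p) = −4p + 7.
Setting these equal: 4p + 1 = −4p + 7 ⇒ 8p = 6 ⇒ p = 3/4, and the value is (4)·(3/4) + 1 = 4.
For the receiver: with q = P(Left), equating Wide's and Body's payoffs gives 2q + 3 = −6q + 7 ⇒ q = 1/2.

4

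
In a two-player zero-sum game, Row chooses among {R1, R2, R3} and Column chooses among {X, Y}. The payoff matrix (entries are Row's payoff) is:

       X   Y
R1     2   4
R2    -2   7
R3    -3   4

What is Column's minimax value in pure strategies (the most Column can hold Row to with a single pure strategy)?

2

Column maxima: X → 2, Y → 7.
The smallest of these is 2.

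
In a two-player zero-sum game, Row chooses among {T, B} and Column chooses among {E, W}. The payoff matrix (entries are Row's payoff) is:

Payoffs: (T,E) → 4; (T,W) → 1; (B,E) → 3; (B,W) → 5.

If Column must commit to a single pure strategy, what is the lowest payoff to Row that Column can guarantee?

4

Column maxima: E → 4, W → 5.
The smallest of these is 4.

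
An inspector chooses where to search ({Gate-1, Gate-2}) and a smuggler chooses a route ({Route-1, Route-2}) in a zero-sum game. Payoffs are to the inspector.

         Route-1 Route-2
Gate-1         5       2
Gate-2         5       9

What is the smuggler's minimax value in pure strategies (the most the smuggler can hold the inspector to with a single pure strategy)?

5

Column maxima: Route-1 → 5, Route-2 → 9.
The smallest of these is 5.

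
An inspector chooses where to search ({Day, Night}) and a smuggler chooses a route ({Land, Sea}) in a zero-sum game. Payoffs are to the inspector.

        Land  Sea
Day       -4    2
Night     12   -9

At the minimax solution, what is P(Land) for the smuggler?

Row minima: Day → -4, Night → -9; maximin = -4.
Column maxima: Land → 12, Sea → 2; minimax = 2.
-4 ≠ 2, so there is no saddle point; optimal play is mixed.
Let the inspector play Day with probability p. Expected payoff against Land: (-4)p + 12(1−p) = −16p + 12; against Sea: 2p + (-9)(1−p) = 11p − 9.
Setting these equal: −16p + 12 = 11p − 9 ⇒ −27p = -21 ⇒ p = 7/9, and the value is (-16)·(7/9) + 12 = -4/9.
For the smuggler: with q = P(Land), equating Day's and Night's payoffs gives −6q + 2 = 21q − 9 ⇒ q = 11/27.

11/27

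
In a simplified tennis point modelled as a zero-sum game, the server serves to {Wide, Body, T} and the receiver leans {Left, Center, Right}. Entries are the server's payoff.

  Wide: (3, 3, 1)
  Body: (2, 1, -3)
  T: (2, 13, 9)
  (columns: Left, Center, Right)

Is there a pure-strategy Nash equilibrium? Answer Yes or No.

No

Row minima: Wide → 1, Body → -3, T → 2; maximin = 2.
Column maxima: Left → 3, Center → 13, Right → 9; minimax = 3.
2 ≠ 3, so no pure-strategy equilibrium exists.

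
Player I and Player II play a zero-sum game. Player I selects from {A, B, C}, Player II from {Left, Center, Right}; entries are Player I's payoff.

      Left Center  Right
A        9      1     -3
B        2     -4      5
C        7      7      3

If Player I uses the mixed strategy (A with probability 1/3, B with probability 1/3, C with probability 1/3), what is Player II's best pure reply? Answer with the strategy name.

Center

If Player II plays Left, Player I's expected payoff is (1/3)·9 + (1/3)·2 + (1/3)·7 = 6.
If Player II plays Center, Player I's expected payoff is (1/3)·1 + (1/3)·(-4) + (1/3)·7 = 4/3.
If Player II plays Right, Player I's expected payoff is (1/3)·(-3) + (1/3)·5 + (1/3)·3 = 5/3.
Player II minimizes Player I's payoff; the smallest is 4/3, so the best response is Center.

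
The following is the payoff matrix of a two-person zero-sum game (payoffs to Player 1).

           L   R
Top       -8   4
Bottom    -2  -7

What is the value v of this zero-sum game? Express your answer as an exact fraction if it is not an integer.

-64/17

Row minima: Top → -8, Bottom → -7; maximin = -7.
Column maxima: L → -2, R → 4; minimax = -2.
-7 ≠ -2, so there is no saddle point; optimal play is mixed.
Let Player 1 play Top with probability p. Expected payoff against L: (-8)p + (-2)(1−p) = −6p − 2; against R: 4p + (-7)(1−p) = 11p − 7.
Setting these equal: −6p − 2 = 11p − 7 ⇒ −17p = -5 ⇒ p = 5/17, and the value is (-6)·(5/17) − 2 = -64/17.
For Player 2: with q = P(L), equating Top's and Bottom's payoffs gives −12q + 4 = 5q − 7 ⇒ q = 11/17.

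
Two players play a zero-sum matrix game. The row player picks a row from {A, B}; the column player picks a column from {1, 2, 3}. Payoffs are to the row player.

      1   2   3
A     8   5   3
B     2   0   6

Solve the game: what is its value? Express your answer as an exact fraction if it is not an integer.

Row minima: A → 3, B → 0; maximin = 3.
Column maxima: 1 → 8, 2 → 5, 3 → 6; minimax = 5.
3 ≠ 5, so there is no saddle point; optimal play is mixed.
1 is strictly dominated by 2 (it gives the row player strictly more in every row), so the column player never plays it.
On the remaining 2×2 (A, B vs 2, 3):
Let the row player play A with probability p. Expected payoff against 2: 5p + 0(1−p) = 5p; against 3: 3p + 6(1−p) = −3p + 6.
Setting these equal: 5p = −3p + 6 ⇒ 8p = 6 ⇒ p = 3/4, and the value is (5)·(3/4) = 15/4.
For the column player: with q = P(2), equating A's and B's payoffs gives 2q + 3 = −6q + 6 ⇒ q = 3/8.

15/4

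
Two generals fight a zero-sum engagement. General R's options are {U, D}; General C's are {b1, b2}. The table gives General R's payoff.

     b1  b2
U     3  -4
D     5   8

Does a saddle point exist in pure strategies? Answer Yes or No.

Yes

Row minima: U → -4, D → 5; maximin = 5.
Column maxima: b1 → 5, b2 → 8; minimax = 5.
maximin = minimax = 5, so a saddle point exists.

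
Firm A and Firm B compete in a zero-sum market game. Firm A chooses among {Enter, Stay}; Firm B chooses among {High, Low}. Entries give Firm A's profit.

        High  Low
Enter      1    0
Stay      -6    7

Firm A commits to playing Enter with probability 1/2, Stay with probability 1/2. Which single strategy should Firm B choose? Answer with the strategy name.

High

If Firm B plays High, Firm A's expected payoff is (1/2)·1 + (1/2)·(-6) = -5/2.
If Firm B plays Low, Firm A's expected payoff is (1/2)·0 + (1/2)·7 = 7/2.
Firm B minimizes Firm A's payoff; the smallest is -5/2, so the best response is High.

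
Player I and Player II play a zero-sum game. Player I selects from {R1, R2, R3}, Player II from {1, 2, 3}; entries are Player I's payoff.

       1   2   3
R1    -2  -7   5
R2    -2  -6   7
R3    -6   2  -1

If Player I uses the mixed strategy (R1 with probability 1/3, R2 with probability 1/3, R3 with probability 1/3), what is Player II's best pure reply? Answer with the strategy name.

If Player II plays 1, Player I's expected payoff is (1/3)·(-2) + (1/3)·(-2) + (1/3)·(-6) = -10/3.
If Player II plays 2, Player I's expected payoff is (1/3)·(-7) + (1/3)·(-6) + (1/3)·2 = -11/3.
If Player II plays 3, Player I's expected payoff is (1/3)·5 + (1/3)·7 + (1/3)·(-1) = 11/3.
Player II minimizes Player I's payoff; the smallest is -11/3, so the best response is 2.

2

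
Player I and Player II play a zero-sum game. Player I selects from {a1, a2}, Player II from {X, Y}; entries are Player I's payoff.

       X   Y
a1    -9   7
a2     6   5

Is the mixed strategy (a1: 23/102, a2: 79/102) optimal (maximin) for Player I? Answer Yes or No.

No

Against X this mix gives (23/102)·(-9) + (79/102)·6 = 89/34.
Against Y this mix gives (23/102)·7 + (79/102)·5 = 278/51.
Player II will play X, holding Player I to 89/34. Shifting weight toward the row that does better against X would raise this floor (the equalizing mix achieves 87/17 against both X and Y), so the proposed strategy is not optimal.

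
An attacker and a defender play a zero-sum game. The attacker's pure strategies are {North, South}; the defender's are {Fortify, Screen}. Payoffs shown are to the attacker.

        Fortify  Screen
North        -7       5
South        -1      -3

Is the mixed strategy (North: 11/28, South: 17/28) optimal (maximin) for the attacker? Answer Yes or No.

Against Fortify this mix gives (11/28)·(-7) + (17/28)·(-1) = -47/14.
Against Screen this mix gives (11/28)·5 + (17/28)·(-3) = 1/7.
The defender will play Fortify, holding the attacker to -47/14. Shifting weight toward the row that does better against Fortify would raise this floor (the equalizing mix achieves -13/7 against both Fortify and Screen), so the proposed strategy is not optimal.

No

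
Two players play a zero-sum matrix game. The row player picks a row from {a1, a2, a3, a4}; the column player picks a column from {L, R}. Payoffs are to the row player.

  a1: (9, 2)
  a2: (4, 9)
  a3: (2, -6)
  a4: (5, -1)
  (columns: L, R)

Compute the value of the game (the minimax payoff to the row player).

Row minima: a1 → 2, a2 → 4, a3 → -6, a4 → -1; maximin = 4.
Column maxima: L → 9, R → 9; minimax = 9.
4 ≠ 9, so there is no saddle point; optimal play is mixed.
a3 is strictly dominated by a1, so the row player never plays it.
a4 is strictly dominated by a1, so the row player never plays it.
On the remaining 2×2 (a1, a2 vs L, R):
Let the row player play a1 with probability p. Expected payoff against L: 9p + 4(1−p) = 5p + 4; against R: 2p + 9(1−p) = −7p + 9.
Setting these equal: 5p + 4 = −7p + 9 ⇒ 12p = 5 ⇒ p = 5/12, and the value is (5)·(5/12) + 4 = 73/12.
For the column player: with q = P(L), equating a1's and a2's payoffs gives 7q + 2 = −5q + 9 ⇒ q = 7/12.

73/12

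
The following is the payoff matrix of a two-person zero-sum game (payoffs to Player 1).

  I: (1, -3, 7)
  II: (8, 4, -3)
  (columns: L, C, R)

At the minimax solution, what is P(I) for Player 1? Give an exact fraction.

Row minima: I → -3, II → -3; maximin = -3.
Column maxima: L → 8, C → 4, R → 7; minimax = 4.
-3 ≠ 4, so there is no saddle point; optimal play is mixed.
L is strictly dominated by C (it gives Player 1 strictly more in every row), so Player 2 never plays it.
On the remaining 2×2 (I, II vs C, R):
Let Player 1 play I with probability p. Expected payoff against C: (-3)p + 4(1−p) = −7p + 4; against R: 7p + (-3)(1−p) = 10p − 3.
Setting these equal: −7p + 4 = 10p − 3 ⇒ −17p = -7 ⇒ p = 7/17, and the value is (-7)·(7/17) + 4 = 19/17.
For Player 2: with q = P(C), equating I's and II's payoffs gives −10q + 7 = 7q − 3 ⇒ q = 10/17.

7/17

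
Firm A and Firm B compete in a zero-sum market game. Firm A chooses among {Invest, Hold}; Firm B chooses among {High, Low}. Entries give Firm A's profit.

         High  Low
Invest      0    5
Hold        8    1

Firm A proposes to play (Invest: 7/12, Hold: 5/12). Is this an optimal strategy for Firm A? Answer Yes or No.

Against High this mix gives (7/12)·0 + (5/12)·8 = 10/3.
Against Low this mix gives (7/12)·5 + (5/12)·1 = 10/3.
All of Firm B's active replies (High, Low) yield 10/3, and no column does worse for Firm A. The mix makes Firm B indifferent and guarantees 10/3, so it is optimal.

Yes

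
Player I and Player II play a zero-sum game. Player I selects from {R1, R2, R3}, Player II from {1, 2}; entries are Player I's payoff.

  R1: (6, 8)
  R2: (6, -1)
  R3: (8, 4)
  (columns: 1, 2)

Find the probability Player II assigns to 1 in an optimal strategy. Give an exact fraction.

Row minima: R1 → 6, R2 → -1, R3 → 4; maximin = 6.
Column maxima: 1 → 8, 2 → 8; minimax = 8.
6 ≠ 8, so there is no saddle point; optimal play is mixed.
R2 is strictly dominated by R3, so Player I never plays it.
On the remaining 2×2 (R1, R3 vs 1, 2):
Let Player I play R1 with probability p. Expected payoff against 1: 6p + 8(1−p) = −2p + 8; against 2: 8p + 4(1−p) = 4p + 4.
Setting these equal: −2p + 8 = 4p + 4 ⇒ −6p = -4 ⇒ p = 2/3, and the value is (-2)·(2/3) + 8 = 20/3.
For Player II: with q = P(1), equating R1's and R3's payoffs gives −2q + 8 = 4q + 4 ⇒ q = 2/3.

2/3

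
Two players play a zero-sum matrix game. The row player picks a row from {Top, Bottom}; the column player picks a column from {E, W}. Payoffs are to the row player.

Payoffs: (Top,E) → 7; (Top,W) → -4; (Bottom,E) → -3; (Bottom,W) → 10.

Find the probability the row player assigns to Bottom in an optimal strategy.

Row minima: Top → -4, Bottom → -3; maximin = -3.
Column maxima: E → 7, W → 10; minimax = 7.
-3 ≠ 7, so there is no saddle point; optimal play is mixed.
Let the row player play Top with probability p. Expected payoff against E: 7p + (-3)(1−p) = 10p − 3; against W: (-4)p + 10(1−p) = −14p + 10.
Setting these equal: 10p − 3 = −14p + 10 ⇒ 24p = 13 ⇒ p = 13/24, and the value is (10)·(13/24) − 3 = 29/12.
For the column player: with q = P(E), equating Top's and Bottom's payoffs gives 11q − 4 = −13q + 10 ⇒ q = 7/12.

11/24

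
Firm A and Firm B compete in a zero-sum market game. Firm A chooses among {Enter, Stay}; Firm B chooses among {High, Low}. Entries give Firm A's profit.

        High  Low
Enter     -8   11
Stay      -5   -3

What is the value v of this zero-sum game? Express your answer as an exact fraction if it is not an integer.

Row minima: Enter → -8, Stay → -5; maximin = -5.
Column maxima: High → -5, Low → 11; minimax = -5.
Since maximin = minimax = -5, there is a saddle point and the value is -5.

-5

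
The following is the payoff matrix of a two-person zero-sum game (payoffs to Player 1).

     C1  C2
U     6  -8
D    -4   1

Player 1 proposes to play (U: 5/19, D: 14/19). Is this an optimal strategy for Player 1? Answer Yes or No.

Yes

Against C1 this mix gives (5/19)·6 + (14/19)·(-4) = -26/19.
Against C2 this mix gives (5/19)·(-8) + (14/19)·1 = -26/19.
All of Player 2's active replies (C1, C2) yield -26/19, and no column does worse for Player 1. The mix makes Player 2 indifferent and guarantees -26/19, so it is optimal.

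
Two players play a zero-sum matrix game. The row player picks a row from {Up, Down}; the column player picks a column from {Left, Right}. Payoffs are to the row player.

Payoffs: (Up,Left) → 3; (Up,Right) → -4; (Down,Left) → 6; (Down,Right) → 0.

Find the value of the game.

Row minima: Up → -4, Down → 0; maximin = 0.
Column maxima: Left → 6, Right → 0; minimax = 0.
Since maximin = minimax = 0, there is a saddle point and the value is 0.

0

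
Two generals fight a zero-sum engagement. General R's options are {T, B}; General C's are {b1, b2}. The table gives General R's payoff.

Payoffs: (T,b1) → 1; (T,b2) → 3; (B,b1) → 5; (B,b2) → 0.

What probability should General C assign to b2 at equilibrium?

4/7

Row minima: T → 1, B → 0; maximin = 1.
Column maxima: b1 → 5, b2 → 3; minimax = 3.
1 ≠ 3, so there is no saddle point; optimal play is mixed.
Let General R play T with probability p. Expected payoff against b1: 1p + 5(1−p) = −4p + 5; against b2: 3p + 0(1−p) = 3p.
Setting these equal: −4p + 5 = 3p ⇒ −7p = -5 ⇒ p = 5/7, and the value is (-4)·(5/7) + 5 = 15/7.
For General C: with q = P(b1), equating T's and B's payoffs gives −2q + 3 = 5q ⇒ q = 3/7.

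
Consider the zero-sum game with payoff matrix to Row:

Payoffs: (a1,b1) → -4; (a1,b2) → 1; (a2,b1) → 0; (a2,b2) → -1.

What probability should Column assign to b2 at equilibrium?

2/3

Row minima: a1 → -4, a2 → -1; maximin = -1.
Column maxima: b1 → 0, b2 → 1; minimax = 0.
-1 ≠ 0, so there is no saddle point; optimal play is mixed.
Let Row play a1 with probability p. Expected payoff against b1: (-4)p + 0(1−p) = −4p; against b2: 1p + (-1)(1−p) = 2p − 1.
Setting these equal: −4p = 2p − 1 ⇒ −6p = -1 ⇒ p = 1/6, and the value is (-4)·(1/6) = -2/3.
For Column: with q = P(b1), equating a1's and a2's payoffs gives −5q + 1 = q − 1 ⇒ q = 1/3.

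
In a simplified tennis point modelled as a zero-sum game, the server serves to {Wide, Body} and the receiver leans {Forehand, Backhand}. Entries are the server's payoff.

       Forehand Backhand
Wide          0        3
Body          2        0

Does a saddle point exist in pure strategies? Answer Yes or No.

No

Row minima: Wide → 0, Body → 0; maximin = 0.
Column maxima: Forehand → 2, Backhand → 3; minimax = 2.
0 ≠ 2, so no pure-strategy equilibrium exists.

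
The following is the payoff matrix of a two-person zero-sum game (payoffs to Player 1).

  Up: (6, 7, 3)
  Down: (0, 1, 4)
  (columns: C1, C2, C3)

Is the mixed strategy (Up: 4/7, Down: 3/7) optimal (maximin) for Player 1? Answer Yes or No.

Yes

Against C1 this mix gives (4/7)·6 + (3/7)·0 = 24/7.
Against C2 this mix gives (4/7)·7 + (3/7)·1 = 31/7.
Against C3 this mix gives (4/7)·3 + (3/7)·4 = 24/7.
All of Player 2's active replies (C1, C3) yield 24/7, and no column does worse for Player 1. The mix makes Player 2 indifferent and guarantees 24/7, so it is optimal.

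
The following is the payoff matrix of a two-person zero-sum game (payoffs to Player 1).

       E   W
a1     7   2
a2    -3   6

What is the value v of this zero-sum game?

Row minima: a1 → 2, a2 → -3; maximin = 2.
Column maxima: E → 7, W → 6; minimax = 6.
2 ≠ 6, so there is no saddle point; optimal play is mixed.
Let Player 1 play a1 with probability p. Expected payoff against E: 7p + (-3)(1−p) = 10p − 3; against W: 2p + 6(1−p) = −4p + 6.
Setting these equal: 10p − 3 = −4p + 6 ⇒ 14p = 9 ⇒ p = 9/14, and the value is (10)·(9/14) − 3 = 24/7.
For Player 2: with q = P(E), equating a1's and a2's payoffs gives 5q + 2 = −9q + 6 ⇒ q = 2/7.

24/7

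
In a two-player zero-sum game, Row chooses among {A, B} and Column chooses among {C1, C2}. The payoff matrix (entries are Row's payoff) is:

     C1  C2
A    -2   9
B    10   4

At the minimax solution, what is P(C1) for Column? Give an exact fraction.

Row minima: A → -2, B → 4; maximin = 4.
Column maxima: C1 → 10, C2 → 9; minimax = 9.
4 ≠ 9, so there is no saddle point; optimal play is mixed.
Let Row play A with probability p. Expected payoff against C1: (-2)p + 10(1−p) = −12p + 10; against C2: 9p + 4(1−p) = 5p + 4.
Setting these equal: −12p + 10 = 5p + 4 ⇒ −17p = -6 ⇒ p = 6/17, and the value is (-12)·(6/17) + 10 = 98/17.
For Column: with q = P(C1), equating A's and B's payoffs gives −11q + 9 = 6q + 4 ⇒ q = 5/17.

5/17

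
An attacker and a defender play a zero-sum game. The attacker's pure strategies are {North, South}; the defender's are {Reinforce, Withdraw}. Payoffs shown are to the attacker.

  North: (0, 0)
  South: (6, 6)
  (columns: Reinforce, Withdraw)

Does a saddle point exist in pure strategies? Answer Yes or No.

Yes

Row minima: North → 0, South → 6; maximin = 6.
Column maxima: Reinforce → 6, Withdraw → 6; minimax = 6.
maximin = minimax = 6, so a saddle point exists.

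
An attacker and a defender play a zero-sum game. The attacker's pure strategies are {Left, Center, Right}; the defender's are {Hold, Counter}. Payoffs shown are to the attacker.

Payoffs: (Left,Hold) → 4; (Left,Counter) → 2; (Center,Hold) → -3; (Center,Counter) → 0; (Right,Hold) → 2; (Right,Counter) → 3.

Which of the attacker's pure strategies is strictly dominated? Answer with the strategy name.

Center

Left gives a strictly higher payoff than Center against every column: 4 > -3, 2 > 0.
So Center is strictly dominated and the attacker never plays it.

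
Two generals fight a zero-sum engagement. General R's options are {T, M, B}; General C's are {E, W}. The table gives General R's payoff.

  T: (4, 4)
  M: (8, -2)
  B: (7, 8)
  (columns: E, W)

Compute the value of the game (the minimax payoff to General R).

78/11

Row minima: T → 4, M → -2, B → 7; maximin = 7.
Column maxima: E → 8, W → 8; minimax = 8.
7 ≠ 8, so there is no saddle point; optimal play is mixed.
T is strictly dominated by B, so General R never plays it.
On the remaining 2×2 (M, B vs E, W):
Let General R play M with probability p. Expected payoff against E: 8p + 7(1−p) = p + 7; against W: (-2)p + 8(1−p) = −10p + 8.
Setting these equal: p + 7 = −10p + 8 ⇒ 11p = 1 ⇒ p = 1/11, and the value is (1)·(1/11) + 7 = 78/11.
For General C: with q = P(E), equating M's and B's payoffs gives 10q − 2 = −q + 8 ⇒ q = 10/11.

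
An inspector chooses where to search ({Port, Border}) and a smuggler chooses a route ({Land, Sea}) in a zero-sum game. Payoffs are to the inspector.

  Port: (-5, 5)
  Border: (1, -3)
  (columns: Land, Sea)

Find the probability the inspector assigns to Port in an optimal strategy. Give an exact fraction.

2/7

Row minima: Port → -5, Border → -3; maximin = -3.
Column maxima: Land → 1, Sea → 5; minimax = 1.
-3 ≠ 1, so there is no saddle point; optimal play is mixed.
Let the inspector play Port with probability p. Expected payoff against Land: (-5)p + 1(1−p) = −6p + 1; against Sea: 5p + (-3)(1−p) = 8p − 3.
Setting these equal: −6p + 1 = 8p − 3 ⇒ −14p = -4 ⇒ p = 2/7, and the value is (-6)·(2/7) + 1 = -5/7.
For the smuggler: with q = P(Land), equating Port's and Border's payoffs gives −10q + 5 = 4q − 3 ⇒ q = 4/7.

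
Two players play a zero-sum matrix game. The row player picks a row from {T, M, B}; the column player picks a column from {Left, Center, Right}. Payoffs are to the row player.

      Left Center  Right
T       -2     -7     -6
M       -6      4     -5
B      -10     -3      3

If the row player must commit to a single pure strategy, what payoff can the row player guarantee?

-6

Row minima: T → -7, M → -6, B → -10.
The best of these is -6.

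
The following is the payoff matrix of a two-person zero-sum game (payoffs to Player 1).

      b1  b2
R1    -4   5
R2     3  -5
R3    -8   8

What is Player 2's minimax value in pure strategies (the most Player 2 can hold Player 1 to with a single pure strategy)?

3

Column maxima: b1 → 3, b2 → 8.
The smallest of these is 3.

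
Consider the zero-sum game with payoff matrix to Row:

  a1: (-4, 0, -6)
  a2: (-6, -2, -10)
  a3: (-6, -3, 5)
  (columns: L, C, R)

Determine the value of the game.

Row minima: a1 → -6, a2 → -10, a3 → -6; maximin = -6.
Column maxima: L → -4, C → 0, R → 5; minimax = -4.
-6 ≠ -4, so there is no saddle point; optimal play is mixed.
a2 is strictly dominated by a1, so Row never plays it.
C is strictly dominated by L (it gives Row strictly more in every row), so Column never plays it.
On the remaining 2×2 (a1, a3 vs L, R):
Let Row play a1 with probability p. Expected payoff against L: (-4)p + (-6)(1−p) = 2p − 6; against R: (-6)p + 5(1−p) = −11p + 5.
Setting these equal: 2p − 6 = −11p + 5 ⇒ 13p = 11 ⇒ p = 11/13, and the value is (2)·(11/13) − 6 = -56/13.
For Column: with q = P(L), equating a1's and a3's payoffs gives 2q − 6 = −11q + 5 ⇒ q = 11/13.

-56/13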